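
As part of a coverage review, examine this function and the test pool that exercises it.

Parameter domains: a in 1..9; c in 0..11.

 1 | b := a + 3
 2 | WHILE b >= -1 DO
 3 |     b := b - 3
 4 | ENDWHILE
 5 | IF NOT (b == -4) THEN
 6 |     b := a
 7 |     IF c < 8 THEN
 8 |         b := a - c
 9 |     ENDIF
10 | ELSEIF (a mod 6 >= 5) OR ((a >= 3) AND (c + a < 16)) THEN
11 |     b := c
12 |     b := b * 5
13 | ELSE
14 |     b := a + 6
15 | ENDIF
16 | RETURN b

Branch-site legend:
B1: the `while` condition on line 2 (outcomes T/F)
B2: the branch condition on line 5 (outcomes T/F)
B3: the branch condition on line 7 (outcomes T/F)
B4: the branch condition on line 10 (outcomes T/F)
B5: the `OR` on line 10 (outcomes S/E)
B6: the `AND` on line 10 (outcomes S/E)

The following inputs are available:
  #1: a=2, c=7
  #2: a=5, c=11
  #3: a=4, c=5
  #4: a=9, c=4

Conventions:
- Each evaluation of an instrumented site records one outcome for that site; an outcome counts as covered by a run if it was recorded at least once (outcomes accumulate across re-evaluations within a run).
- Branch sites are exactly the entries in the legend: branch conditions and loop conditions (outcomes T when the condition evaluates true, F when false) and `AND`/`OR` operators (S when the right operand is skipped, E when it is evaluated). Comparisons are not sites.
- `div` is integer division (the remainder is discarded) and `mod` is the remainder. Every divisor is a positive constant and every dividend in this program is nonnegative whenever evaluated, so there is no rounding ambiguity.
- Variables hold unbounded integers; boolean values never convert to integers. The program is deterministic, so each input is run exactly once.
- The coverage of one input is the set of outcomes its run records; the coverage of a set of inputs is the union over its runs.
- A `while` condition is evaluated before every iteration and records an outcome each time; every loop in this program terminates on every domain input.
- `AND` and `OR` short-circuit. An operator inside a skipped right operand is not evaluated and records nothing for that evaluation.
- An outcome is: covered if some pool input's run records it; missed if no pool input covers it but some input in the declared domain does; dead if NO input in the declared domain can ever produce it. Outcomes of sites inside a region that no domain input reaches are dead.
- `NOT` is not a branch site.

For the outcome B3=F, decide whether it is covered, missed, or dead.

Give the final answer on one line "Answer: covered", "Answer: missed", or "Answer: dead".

no pool input records B3=F
but domain input (a=1, c=8) does record it -> reachable, so missed

Answer: missed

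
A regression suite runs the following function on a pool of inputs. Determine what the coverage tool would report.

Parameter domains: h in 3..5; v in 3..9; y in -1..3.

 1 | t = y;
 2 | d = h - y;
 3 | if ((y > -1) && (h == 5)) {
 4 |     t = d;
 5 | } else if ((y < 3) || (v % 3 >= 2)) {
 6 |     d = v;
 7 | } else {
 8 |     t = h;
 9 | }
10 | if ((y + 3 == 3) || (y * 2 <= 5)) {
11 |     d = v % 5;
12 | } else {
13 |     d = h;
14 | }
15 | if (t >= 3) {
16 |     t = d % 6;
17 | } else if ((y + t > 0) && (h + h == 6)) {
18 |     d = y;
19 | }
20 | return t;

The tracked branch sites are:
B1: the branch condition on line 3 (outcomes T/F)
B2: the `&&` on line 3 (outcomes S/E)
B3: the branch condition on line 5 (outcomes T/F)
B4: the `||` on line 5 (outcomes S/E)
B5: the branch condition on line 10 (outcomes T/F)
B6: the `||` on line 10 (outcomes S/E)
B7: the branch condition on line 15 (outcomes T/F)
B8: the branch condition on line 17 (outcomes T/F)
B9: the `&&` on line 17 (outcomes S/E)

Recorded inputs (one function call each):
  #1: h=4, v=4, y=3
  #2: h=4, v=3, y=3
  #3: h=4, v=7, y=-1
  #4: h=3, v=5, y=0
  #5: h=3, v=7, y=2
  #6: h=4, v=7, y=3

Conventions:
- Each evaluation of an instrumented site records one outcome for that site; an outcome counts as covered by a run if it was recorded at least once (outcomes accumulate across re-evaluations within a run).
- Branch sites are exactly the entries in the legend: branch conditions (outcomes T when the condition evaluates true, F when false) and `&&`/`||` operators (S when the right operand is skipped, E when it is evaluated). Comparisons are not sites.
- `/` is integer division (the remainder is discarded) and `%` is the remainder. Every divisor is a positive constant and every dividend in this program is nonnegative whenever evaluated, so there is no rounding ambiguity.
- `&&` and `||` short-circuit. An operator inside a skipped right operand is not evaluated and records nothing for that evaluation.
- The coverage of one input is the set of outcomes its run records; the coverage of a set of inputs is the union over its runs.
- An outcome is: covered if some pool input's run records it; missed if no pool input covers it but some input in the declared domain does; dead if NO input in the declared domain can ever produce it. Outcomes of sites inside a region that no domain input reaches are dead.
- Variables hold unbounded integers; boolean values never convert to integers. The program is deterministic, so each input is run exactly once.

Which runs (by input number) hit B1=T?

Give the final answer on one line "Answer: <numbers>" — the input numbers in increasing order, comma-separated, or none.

input #1 (h=4, v=4, y=3): never hits B1=T
input #2 (h=4, v=3, y=3): never hits B1=T
input #3 (h=4, v=7, y=-1): never hits B1=T
input #4 (h=3, v=5, y=0): never hits B1=T
input #5 (h=3, v=7, y=2): never hits B1=T
input #6 (h=4, v=7, y=3): never hits B1=T

Answer: none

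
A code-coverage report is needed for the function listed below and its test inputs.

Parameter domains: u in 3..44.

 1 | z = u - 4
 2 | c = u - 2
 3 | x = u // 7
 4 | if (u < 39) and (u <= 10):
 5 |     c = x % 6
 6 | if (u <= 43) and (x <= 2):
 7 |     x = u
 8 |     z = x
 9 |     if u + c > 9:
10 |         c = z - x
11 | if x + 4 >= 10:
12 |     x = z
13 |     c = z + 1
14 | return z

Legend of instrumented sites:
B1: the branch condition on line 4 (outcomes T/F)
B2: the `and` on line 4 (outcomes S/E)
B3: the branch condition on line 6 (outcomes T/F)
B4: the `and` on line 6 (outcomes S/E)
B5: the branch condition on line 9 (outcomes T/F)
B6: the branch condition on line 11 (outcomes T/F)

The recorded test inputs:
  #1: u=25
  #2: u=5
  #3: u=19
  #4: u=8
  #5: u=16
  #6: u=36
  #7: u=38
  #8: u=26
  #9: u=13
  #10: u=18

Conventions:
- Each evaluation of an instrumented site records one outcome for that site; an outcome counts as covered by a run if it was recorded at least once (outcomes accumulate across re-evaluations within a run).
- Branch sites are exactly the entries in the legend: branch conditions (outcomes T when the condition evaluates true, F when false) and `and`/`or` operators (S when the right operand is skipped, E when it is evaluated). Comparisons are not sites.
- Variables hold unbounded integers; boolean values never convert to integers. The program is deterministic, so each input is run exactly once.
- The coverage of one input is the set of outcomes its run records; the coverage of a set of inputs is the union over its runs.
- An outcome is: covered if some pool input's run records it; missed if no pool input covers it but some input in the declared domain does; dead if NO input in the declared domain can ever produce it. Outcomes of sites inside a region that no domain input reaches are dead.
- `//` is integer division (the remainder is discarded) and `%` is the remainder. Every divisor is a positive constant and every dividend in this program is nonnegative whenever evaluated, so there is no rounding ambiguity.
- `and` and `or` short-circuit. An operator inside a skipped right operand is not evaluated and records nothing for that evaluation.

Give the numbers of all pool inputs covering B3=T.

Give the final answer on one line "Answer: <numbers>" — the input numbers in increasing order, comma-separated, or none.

input #1 (u=25): misses B3=T
input #2 (u=5): covers B3=T
input #3 (u=19): covers B3=T
input #4 (u=8): covers B3=T
input #5 (u=16): covers B3=T
input #6 (u=36): misses B3=T
input #7 (u=38): misses B3=T
input #8 (u=26): misses B3=T
input #9 (u=13): covers B3=T
input #10 (u=18): covers B3=T

Answer: 2, 3, 4, 5, 9, 10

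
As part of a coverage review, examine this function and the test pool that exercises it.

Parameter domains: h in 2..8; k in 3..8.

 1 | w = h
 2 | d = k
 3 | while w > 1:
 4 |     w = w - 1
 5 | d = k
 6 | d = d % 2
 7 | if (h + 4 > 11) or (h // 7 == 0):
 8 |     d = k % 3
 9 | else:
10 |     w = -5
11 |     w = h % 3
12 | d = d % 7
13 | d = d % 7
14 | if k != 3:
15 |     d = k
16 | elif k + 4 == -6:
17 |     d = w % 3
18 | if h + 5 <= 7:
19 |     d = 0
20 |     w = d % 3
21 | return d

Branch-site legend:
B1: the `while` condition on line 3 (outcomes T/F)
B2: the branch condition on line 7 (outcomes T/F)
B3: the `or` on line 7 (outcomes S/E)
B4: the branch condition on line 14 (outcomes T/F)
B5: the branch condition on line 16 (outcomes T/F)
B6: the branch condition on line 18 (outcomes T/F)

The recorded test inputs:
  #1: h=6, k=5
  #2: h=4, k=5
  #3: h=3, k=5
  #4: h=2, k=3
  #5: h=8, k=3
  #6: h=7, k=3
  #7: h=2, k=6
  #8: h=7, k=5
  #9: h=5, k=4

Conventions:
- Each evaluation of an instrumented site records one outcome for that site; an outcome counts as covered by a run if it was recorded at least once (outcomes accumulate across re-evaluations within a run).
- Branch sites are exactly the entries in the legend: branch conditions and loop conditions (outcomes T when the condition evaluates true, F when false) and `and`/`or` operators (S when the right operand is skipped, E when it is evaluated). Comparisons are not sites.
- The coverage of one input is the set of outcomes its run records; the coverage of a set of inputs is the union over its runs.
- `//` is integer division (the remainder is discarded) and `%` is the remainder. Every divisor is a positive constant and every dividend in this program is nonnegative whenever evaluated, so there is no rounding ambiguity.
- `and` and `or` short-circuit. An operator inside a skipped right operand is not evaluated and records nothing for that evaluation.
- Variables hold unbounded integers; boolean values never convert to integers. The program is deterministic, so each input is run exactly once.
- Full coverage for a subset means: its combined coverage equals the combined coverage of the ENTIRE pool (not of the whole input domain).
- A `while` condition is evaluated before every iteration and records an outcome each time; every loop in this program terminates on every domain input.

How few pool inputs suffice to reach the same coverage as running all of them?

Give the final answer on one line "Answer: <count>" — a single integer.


input #1, h=6, k=5: outcomes B1=T, B1=F, B2=T, B3=E, B4=T, B6=F
input #2, h=4, k=5: outcomes B1=T, B1=F, B2=T, B3=E, B4=T, B6=F
input #3, h=3, k=5: outcomes B1=T, B1=F, B2=T, B3=E, B4=T, B6=F
input #4, h=2, k=3: outcomes B1=T, B1=F, B2=T, B3=E, B4=F, B5=F, B6=T
input #5, h=8, k=3: outcomes B1=T, B1=F, B2=T, B3=S, B4=F, B5=F, B6=F
input #6, h=7, k=3: outcomes B1=T, B1=F, B2=F, B3=E, B4=F, B5=F, B6=F
input #7, h=2, k=6: outcomes B1=T, B1=F, B2=T, B3=E, B4=T, B6=T
input #8, h=7, k=5: outcomes B1=T, B1=F, B2=F, B3=E, B4=T, B6=F
input #9, h=5, k=4: outcomes B1=T, B1=F, B2=T, B3=E, B4=T, B6=F
pool-wide coverage (11 outcomes): B1=T, B1=F, B2=T, B2=F, B3=S, B3=E, B4=T, B4=F, B5=F, B6=T, B6=F
checked all size-1 subsets: none covers 11 outcomes (max 7/11)
checked all size-2 subsets: none covers 11 outcomes (max 10/11)
at size 3, {4, 5, 8} reaches all 11 outcomes; every lexicographically earlier size-3 subset fails
Answer: 3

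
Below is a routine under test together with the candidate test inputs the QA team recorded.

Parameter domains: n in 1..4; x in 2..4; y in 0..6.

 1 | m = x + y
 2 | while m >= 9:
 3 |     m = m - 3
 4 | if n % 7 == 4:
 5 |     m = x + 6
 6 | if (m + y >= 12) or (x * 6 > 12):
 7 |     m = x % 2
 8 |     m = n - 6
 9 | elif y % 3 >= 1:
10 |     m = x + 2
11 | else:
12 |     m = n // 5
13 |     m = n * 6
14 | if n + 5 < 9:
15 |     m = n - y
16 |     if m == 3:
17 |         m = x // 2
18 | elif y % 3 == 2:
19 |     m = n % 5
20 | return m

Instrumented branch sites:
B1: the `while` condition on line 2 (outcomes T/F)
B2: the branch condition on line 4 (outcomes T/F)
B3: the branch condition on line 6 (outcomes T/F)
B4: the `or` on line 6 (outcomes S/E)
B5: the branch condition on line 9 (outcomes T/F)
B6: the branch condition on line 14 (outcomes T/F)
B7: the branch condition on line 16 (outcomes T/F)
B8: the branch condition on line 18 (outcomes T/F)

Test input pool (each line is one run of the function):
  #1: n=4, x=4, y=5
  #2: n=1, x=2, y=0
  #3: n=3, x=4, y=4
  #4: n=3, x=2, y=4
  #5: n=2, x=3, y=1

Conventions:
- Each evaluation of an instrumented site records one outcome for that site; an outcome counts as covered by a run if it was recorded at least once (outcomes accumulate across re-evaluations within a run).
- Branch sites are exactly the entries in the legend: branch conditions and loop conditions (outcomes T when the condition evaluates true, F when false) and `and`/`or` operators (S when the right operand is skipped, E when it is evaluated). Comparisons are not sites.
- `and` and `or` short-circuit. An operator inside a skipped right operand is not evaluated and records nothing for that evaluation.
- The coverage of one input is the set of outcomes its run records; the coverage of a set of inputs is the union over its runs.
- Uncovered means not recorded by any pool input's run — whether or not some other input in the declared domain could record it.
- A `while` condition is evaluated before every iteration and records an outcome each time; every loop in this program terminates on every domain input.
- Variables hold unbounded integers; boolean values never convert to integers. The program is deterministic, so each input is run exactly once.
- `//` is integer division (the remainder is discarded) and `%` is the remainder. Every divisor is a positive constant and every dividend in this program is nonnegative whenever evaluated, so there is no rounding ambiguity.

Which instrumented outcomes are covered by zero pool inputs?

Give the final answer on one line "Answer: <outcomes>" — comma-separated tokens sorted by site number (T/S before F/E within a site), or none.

test 1 (n=4, x=4, y=5) fires B1->T, B1->F, B2->T, B4->S, B3->T, B6->F, B8->T; hits B1=T, B1=F, B2=T, B3=T, B4=S, B6=F, B8=T
test 2 (n=1, x=2, y=0) fires B1->F, B2->F, B4->E, B3->F, B5->F, B6->T, B7->F; hits B1=F, B2=F, B3=F, B4=E, B5=F, B6=T, B7=F
test 3 (n=3, x=4, y=4) fires B1->F, B2->F, B4->S, B3->T, B6->T, B7->F; hits B1=F, B2=F, B3=T, B4=S, B6=T, B7=F
test 4 (n=3, x=2, y=4) fires B1->F, B2->F, B4->E, B3->F, B5->T, B6->T, B7->F; hits B1=F, B2=F, B3=F, B4=E, B5=T, B6=T, B7=F
test 5 (n=2, x=3, y=1) fires B1->F, B2->F, B4->E, B3->T, B6->T, B7->F; hits B1=F, B2=F, B3=T, B4=E, B6=T, B7=F
union over the pool: B1=T, B1=F, B2=T, B2=F, B3=T, B3=F, B4=S, B4=E, B5=T, B5=F, B6=T, B6=F, B7=F, B8=T
uncovered (2 of 16): B7=T, B8=F

Answer: B7=T, B8=F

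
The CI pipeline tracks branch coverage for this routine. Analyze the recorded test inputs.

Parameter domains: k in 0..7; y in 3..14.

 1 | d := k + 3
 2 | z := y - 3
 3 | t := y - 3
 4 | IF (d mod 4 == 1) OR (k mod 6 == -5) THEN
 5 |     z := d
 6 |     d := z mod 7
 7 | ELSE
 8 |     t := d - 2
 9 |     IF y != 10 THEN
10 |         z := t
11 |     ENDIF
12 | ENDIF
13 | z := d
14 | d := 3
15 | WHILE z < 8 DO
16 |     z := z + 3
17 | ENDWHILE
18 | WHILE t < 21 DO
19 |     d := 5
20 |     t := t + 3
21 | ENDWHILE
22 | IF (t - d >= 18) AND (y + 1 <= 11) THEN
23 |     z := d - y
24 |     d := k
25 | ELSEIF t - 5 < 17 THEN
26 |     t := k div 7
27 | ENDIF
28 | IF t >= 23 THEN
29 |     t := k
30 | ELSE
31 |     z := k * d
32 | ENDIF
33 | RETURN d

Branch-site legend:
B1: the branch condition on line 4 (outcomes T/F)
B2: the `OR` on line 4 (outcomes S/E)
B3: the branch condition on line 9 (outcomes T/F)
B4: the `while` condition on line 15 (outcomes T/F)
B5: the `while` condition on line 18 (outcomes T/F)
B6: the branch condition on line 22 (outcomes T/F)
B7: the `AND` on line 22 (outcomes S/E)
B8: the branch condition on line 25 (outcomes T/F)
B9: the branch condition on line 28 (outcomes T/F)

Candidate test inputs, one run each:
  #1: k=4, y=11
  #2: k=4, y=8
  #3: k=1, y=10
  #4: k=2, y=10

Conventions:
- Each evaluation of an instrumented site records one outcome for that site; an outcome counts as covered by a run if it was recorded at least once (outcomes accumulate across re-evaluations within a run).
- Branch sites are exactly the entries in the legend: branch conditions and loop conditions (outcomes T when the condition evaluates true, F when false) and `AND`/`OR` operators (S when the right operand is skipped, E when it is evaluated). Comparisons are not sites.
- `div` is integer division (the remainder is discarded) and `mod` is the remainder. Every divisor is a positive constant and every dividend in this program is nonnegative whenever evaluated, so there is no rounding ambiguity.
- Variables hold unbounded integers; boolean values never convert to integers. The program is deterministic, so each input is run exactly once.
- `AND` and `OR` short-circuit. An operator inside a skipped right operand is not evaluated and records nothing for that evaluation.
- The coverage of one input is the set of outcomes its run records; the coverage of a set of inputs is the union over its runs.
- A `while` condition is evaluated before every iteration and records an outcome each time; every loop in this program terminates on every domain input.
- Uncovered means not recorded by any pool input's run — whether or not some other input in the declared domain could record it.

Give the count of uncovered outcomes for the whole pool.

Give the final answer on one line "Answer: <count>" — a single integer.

run #1 (k=4, y=11) runs B2->E, B1->F, B3->T, B4->T, B4->F, B5->T, B5->T, B5->T, B5->T, B5->T, B5->T, B5->F, B7->E, B6->F, ...; records B1=F, B2=E, B3=T, B4=T, B4=F, B5=T, B5=F, B6=F, B7=E, B8=F, B9=T
run #2 (k=4, y=8) runs B2->E, B1->F, B3->T, B4->T, B4->F, B5->T, B5->T, B5->T, B5->T, B5->T, B5->T, B5->F, B7->E, B6->T, ...; records B1=F, B2=E, B3=T, B4=T, B4=F, B5=T, B5=F, B6=T, B7=E, B9=T
run #3 (k=1, y=10) runs B2->E, B1->F, B3->F, B4->T, B4->T, B4->F, B5->T, B5->T, B5->T, B5->T, B5->T, B5->T, B5->T, B5->F, ...; records B1=F, B2=E, B3=F, B4=T, B4=F, B5=T, B5=F, B6=T, B7=E, B9=T
run #4 (k=2, y=10) runs B2->S, B1->T, B4->T, B4->F, B5->T, B5->T, B5->T, B5->T, B5->T, B5->F, B7->S, B6->F, B8->F, B9->F; records B1=T, B2=S, B4=T, B4=F, B5=T, B5=F, B6=F, B7=S, B8=F, B9=F
union over the pool: B1=T, B1=F, B2=S, B2=E, B3=T, B3=F, B4=T, B4=F, B5=T, B5=F, B6=T, B6=F, B7=S, B7=E, B8=F, B9=T, B9=F
uncovered (1 of 18): B8=T

Answer: 1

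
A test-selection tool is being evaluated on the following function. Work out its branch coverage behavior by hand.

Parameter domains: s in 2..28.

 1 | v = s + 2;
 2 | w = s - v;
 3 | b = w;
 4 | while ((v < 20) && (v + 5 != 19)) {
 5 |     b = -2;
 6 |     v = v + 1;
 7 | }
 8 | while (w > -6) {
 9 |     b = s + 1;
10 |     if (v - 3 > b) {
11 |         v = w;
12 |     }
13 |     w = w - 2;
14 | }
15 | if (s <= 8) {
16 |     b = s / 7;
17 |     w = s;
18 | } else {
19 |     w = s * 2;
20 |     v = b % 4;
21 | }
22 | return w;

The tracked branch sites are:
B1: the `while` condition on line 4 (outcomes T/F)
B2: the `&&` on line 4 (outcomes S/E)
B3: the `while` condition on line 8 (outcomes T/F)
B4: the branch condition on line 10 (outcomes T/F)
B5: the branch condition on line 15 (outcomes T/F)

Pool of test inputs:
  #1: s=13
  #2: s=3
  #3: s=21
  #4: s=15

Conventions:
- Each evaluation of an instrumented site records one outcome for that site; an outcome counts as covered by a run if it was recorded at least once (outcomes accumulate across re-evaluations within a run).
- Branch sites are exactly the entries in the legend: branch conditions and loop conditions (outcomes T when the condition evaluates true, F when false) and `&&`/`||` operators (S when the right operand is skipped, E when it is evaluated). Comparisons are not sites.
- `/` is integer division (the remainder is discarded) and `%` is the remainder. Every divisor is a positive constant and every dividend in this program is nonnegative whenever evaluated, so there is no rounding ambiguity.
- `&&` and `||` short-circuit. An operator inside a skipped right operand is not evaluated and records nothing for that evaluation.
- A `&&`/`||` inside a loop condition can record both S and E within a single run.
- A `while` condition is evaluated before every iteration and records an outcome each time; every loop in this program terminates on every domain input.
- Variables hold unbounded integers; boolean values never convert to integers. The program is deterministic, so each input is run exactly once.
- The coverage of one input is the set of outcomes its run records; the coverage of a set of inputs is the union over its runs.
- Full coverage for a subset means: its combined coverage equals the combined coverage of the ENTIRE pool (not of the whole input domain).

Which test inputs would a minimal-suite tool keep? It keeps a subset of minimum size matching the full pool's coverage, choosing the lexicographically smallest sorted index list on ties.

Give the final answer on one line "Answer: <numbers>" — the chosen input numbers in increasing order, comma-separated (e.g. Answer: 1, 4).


#1 (s=13) -> covered: B1=T, B1=F, B2=S, B2=E, B3=T, B3=F, B4=T, B4=F, B5=F
#2 (s=3) -> covered: B1=T, B1=F, B2=E, B3=T, B3=F, B4=T, B4=F, B5=T
#3 (s=21) -> covered: B1=F, B2=S, B3=T, B3=F, B4=F, B5=F
#4 (s=15) -> covered: B1=T, B1=F, B2=S, B2=E, B3=T, B3=F, B4=T, B4=F, B5=F
pool-wide coverage (10 outcomes): B1=T, B1=F, B2=S, B2=E, B3=T, B3=F, B4=T, B4=F, B5=T, B5=F
checked all size-1 subsets: none covers 10 outcomes (max 9/10)
size 2: inputs {1, 2} cover all 10 outcomes, and no lexicographically smaller subset of this size does
Answer: 1, 2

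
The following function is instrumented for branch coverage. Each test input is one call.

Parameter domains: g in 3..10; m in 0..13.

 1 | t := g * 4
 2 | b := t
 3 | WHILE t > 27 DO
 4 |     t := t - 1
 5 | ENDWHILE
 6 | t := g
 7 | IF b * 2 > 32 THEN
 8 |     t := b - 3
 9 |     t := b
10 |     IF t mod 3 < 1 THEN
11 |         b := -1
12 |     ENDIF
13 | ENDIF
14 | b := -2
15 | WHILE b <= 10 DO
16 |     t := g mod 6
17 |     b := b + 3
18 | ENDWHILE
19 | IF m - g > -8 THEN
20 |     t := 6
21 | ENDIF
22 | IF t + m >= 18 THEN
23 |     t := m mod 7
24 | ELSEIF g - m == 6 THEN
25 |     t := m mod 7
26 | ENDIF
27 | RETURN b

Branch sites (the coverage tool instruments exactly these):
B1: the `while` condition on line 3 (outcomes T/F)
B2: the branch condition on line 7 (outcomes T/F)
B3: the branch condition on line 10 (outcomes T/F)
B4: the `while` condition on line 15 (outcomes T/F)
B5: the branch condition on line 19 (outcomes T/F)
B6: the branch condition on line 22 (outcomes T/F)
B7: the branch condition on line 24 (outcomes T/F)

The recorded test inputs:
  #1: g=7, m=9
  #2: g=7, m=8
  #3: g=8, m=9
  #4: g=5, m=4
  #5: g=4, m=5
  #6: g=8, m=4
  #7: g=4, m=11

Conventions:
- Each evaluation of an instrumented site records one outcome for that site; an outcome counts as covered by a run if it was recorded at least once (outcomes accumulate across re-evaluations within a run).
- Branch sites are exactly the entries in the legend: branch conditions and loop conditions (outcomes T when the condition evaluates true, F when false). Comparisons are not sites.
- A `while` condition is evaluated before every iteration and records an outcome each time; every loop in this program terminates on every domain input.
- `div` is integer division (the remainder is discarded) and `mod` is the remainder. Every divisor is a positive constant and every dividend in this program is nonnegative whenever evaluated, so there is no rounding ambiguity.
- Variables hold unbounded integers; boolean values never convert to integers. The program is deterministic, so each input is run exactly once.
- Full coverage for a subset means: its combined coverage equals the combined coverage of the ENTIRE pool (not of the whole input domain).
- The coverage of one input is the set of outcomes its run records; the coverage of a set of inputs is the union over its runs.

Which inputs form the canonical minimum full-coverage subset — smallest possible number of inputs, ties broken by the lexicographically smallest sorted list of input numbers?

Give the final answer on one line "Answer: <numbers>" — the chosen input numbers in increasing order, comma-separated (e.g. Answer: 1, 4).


#1 (g=7, m=9) -> covered: B1=T, B1=F, B2=T, B3=F, B4=T, B4=F, B5=T, B6=F, B7=F
#2 (g=7, m=8) -> covered: B1=T, B1=F, B2=T, B3=F, B4=T, B4=F, B5=T, B6=F, B7=F
#3 (g=8, m=9) -> covered: B1=T, B1=F, B2=T, B3=F, B4=T, B4=F, B5=T, B6=F, B7=F
#4 (g=5, m=4) -> covered: B1=F, B2=T, B3=F, B4=T, B4=F, B5=T, B6=F, B7=F
#5 (g=4, m=5) -> covered: B1=F, B2=F, B4=T, B4=F, B5=T, B6=F, B7=F
#6 (g=8, m=4) -> covered: B1=T, B1=F, B2=T, B3=F, B4=T, B4=F, B5=T, B6=F, B7=F
#7 (g=4, m=11) -> covered: B1=F, B2=F, B4=T, B4=F, B5=T, B6=F, B7=F
together the pool reaches 10 outcomes: B1=T, B1=F, B2=T, B2=F, B3=F, B4=T, B4=F, B5=T, B6=F, B7=F
checked all size-1 subsets: none covers 10 outcomes (max 9/10)
size 2: inputs {1, 5} cover all 10 outcomes, and no lexicographically smaller subset of this size does
Answer: 1, 5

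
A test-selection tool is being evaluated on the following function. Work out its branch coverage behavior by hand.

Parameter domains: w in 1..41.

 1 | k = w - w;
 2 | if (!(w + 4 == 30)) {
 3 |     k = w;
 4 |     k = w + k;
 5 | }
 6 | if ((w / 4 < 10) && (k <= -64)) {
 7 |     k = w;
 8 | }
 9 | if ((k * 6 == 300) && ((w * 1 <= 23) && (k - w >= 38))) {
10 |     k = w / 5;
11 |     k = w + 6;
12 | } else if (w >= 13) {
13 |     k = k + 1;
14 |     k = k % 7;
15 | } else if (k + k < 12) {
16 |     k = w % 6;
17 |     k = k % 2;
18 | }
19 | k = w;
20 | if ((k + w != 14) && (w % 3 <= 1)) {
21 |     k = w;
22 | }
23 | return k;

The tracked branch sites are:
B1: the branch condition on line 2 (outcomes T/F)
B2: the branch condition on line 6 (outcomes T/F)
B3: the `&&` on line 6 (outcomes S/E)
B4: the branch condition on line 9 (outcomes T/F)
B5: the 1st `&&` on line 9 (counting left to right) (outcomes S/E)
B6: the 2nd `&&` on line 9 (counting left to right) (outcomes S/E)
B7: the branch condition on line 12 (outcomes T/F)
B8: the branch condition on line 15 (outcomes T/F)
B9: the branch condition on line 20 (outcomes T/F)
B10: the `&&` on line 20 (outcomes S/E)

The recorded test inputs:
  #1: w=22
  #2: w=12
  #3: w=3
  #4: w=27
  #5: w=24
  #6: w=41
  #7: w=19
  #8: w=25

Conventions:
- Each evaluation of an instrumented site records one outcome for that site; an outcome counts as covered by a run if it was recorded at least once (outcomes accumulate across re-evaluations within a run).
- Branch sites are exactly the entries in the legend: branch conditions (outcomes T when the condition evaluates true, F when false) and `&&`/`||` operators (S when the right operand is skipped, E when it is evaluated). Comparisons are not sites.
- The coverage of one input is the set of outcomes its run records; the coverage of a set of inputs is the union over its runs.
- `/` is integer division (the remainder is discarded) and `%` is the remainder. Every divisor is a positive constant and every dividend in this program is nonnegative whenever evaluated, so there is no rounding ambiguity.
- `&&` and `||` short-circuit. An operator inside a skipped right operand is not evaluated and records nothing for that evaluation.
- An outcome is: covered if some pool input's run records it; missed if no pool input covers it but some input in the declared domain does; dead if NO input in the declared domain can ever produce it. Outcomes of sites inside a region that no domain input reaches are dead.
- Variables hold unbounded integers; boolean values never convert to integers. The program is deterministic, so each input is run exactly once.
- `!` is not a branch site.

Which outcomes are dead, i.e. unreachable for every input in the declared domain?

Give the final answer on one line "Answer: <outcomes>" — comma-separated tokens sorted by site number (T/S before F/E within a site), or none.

exhaustive pass over the 41-input domain:
  B2=T: zero occurrences over every domain input -> dead
  B4=T: zero occurrences over every domain input -> dead
  B6=E: zero occurrences over every domain input -> dead
  reachable outcomes have witnesses, e.g. B1=T (e.g. w=1), B1=F (e.g. w=26), B2=F (e.g. w=1), B3=S (e.g. w=40)

Answer: B2=T, B4=T, B6=E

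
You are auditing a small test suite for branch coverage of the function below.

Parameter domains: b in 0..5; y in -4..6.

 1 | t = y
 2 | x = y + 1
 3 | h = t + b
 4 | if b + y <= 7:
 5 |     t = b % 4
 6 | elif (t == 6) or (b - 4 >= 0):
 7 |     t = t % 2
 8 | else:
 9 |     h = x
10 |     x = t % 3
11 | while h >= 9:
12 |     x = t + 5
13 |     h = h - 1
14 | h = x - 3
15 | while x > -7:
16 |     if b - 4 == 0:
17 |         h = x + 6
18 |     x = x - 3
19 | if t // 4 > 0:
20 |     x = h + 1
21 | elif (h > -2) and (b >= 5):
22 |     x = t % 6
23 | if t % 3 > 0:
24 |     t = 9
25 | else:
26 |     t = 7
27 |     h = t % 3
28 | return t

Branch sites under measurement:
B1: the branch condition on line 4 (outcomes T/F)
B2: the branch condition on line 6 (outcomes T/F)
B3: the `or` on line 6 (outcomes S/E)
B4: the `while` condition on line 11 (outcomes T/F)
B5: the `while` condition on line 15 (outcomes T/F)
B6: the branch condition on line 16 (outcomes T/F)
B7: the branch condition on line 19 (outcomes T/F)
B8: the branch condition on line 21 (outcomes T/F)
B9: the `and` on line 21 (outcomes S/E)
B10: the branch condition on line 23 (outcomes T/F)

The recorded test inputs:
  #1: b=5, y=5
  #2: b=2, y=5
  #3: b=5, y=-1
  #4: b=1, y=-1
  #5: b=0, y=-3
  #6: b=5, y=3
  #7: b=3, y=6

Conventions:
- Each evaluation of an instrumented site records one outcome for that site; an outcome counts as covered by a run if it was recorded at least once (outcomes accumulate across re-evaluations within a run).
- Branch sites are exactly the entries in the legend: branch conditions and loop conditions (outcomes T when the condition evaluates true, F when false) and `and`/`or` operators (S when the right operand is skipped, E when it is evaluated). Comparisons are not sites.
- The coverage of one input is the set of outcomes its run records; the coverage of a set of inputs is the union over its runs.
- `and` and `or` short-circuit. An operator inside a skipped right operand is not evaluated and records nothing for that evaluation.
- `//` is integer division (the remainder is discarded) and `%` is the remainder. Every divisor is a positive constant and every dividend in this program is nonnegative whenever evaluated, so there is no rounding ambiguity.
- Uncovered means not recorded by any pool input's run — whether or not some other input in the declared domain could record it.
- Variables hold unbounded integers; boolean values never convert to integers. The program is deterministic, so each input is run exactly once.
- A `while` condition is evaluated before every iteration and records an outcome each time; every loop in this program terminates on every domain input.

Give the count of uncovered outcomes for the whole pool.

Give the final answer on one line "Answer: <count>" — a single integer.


#1 (b=5, y=5) -> B1->F, B3->E, B2->T, B4->T, B4->T, B4->F, B5->T, B6->F, B5->T, B6->F, B5->T, B6->F, B5->T, B6->F, ...; covered: B1=F, B2=T, B3=E, B4=T, B4=F, B5=T, B5=F, B6=F, B7=F, B8=T, B9=E, B10=T
#2 (b=2, y=5) -> B1->T, B4->F, B5->T, B6->F, B5->T, B6->F, B5->T, B6->F, B5->T, B6->F, B5->T, B6->F, B5->F, B7->F, ...; covered: B1=T, B4=F, B5=T, B5=F, B6=F, B7=F, B8=F, B9=E, B10=T
#3 (b=5, y=-1) -> B1->T, B4->F, B5->T, B6->F, B5->T, B6->F, B5->T, B6->F, B5->F, B7->F, B9->S, B8->F, B10->T; covered: B1=T, B4=F, B5=T, B5=F, B6=F, B7=F, B8=F, B9=S, B10=T
#4 (b=1, y=-1) -> B1->T, B4->F, B5->T, B6->F, B5->T, B6->F, B5->T, B6->F, B5->F, B7->F, B9->S, B8->F, B10->T; covered: B1=T, B4=F, B5=T, B5=F, B6=F, B7=F, B8=F, B9=S, B10=T
#5 (b=0, y=-3) -> B1->T, B4->F, B5->T, B6->F, B5->T, B6->F, B5->F, B7->F, B9->S, B8->F, B10->F; covered: B1=T, B4=F, B5=T, B5=F, B6=F, B7=F, B8=F, B9=S, B10=F
#6 (b=5, y=3) -> B1->F, B3->E, B2->T, B4->F, B5->T, B6->F, B5->T, B6->F, B5->T, B6->F, B5->T, B6->F, B5->F, B7->F, ...; covered: B1=F, B2=T, B3=E, B4=F, B5=T, B5=F, B6=F, B7=F, B8=T, B9=E, B10=T
#7 (b=3, y=6) -> B1->F, B3->S, B2->T, B4->T, B4->F, B5->T, B6->F, B5->T, B6->F, B5->T, B6->F, B5->T, B6->F, B5->F, ...; covered: B1=F, B2=T, B3=S, B4=T, B4=F, B5=T, B5=F, B6=F, B7=F, B8=F, B9=E, B10=F
union over the pool: B1=T, B1=F, B2=T, B3=S, B3=E, B4=T, B4=F, B5=T, B5=F, B6=F, B7=F, B8=T, B8=F, B9=S, B9=E, B10=T, B10=F
uncovered (3 of 20): B2=F, B6=T, B7=T
Answer: 3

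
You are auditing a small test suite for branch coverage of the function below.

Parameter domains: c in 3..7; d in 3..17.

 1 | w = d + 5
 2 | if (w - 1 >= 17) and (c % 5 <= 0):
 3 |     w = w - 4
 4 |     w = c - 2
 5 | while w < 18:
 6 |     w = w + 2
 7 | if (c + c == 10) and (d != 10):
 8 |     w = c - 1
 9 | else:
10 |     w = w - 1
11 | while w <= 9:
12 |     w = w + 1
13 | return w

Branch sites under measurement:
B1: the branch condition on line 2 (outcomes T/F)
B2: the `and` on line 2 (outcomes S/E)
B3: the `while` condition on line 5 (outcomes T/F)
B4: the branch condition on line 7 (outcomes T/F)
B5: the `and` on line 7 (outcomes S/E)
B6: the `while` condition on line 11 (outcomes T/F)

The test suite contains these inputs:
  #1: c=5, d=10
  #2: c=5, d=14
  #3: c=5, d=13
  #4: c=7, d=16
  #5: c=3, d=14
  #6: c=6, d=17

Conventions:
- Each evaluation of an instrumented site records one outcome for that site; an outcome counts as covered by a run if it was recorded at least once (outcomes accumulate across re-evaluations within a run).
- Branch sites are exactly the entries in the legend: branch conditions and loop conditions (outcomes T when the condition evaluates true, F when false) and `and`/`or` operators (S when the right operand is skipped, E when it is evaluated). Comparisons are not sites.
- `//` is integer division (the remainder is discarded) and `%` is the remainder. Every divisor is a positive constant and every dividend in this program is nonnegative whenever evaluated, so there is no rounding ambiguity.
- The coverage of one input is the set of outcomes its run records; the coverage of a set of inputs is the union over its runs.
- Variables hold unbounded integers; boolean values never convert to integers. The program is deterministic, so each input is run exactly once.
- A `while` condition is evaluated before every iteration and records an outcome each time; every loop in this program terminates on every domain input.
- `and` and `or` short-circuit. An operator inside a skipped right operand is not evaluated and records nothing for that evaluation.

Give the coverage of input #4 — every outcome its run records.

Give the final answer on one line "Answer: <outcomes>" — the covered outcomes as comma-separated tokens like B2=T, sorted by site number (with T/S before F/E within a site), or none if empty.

Event log for input #4 (c=7, d=16):
  B2->E, B1->F, B3->F, B5->S, B4->F, B6->F
deduplicating events, the covered set is: B1=F, B2=E, B3=F, B4=F, B5=S, B6=F

Answer: B1=F, B2=E, B3=F, B4=F, B5=S, B6=F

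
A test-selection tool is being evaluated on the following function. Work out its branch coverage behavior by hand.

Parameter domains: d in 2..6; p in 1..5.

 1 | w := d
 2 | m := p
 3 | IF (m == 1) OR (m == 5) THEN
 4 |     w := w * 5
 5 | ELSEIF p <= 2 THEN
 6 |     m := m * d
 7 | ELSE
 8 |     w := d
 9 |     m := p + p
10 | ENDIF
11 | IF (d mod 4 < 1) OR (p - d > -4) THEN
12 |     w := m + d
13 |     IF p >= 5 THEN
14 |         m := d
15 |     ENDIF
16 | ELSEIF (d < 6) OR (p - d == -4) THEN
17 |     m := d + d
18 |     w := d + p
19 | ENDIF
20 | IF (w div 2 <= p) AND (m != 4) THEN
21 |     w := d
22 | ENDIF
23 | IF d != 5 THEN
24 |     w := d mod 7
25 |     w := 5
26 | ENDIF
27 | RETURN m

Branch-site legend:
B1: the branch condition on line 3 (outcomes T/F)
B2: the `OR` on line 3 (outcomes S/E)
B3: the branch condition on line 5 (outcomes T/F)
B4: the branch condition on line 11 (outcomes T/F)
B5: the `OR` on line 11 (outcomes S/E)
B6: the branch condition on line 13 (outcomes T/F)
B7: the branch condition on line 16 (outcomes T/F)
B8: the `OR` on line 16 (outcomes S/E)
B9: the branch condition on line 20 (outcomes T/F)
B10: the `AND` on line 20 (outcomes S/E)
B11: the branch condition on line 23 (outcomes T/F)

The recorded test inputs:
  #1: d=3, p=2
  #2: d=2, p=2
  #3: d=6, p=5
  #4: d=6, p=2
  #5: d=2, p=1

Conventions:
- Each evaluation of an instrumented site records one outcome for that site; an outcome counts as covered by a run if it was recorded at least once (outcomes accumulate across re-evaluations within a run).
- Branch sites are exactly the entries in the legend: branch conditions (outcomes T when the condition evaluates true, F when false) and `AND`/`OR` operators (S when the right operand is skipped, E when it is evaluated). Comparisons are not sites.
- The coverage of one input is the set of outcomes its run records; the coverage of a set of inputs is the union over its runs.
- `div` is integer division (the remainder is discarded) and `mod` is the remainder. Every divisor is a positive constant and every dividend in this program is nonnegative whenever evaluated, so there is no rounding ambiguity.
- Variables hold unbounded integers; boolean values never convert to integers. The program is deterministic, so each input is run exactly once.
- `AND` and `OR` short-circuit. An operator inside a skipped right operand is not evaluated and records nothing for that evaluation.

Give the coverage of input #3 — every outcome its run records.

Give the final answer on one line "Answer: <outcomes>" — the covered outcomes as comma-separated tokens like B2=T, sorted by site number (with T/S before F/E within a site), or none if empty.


Event log for input #3 (d=6, p=5):
  B2->E, B1->T, B5->E, B4->T, B6->T, B10->E, B9->T, B11->T
deduplicating events, the covered set is: B1=T, B2=E, B4=T, B5=E, B6=T, B9=T, B10=E, B11=T
Answer: B1=T, B2=E, B4=T, B5=E, B6=T, B9=T, B10=E, B11=T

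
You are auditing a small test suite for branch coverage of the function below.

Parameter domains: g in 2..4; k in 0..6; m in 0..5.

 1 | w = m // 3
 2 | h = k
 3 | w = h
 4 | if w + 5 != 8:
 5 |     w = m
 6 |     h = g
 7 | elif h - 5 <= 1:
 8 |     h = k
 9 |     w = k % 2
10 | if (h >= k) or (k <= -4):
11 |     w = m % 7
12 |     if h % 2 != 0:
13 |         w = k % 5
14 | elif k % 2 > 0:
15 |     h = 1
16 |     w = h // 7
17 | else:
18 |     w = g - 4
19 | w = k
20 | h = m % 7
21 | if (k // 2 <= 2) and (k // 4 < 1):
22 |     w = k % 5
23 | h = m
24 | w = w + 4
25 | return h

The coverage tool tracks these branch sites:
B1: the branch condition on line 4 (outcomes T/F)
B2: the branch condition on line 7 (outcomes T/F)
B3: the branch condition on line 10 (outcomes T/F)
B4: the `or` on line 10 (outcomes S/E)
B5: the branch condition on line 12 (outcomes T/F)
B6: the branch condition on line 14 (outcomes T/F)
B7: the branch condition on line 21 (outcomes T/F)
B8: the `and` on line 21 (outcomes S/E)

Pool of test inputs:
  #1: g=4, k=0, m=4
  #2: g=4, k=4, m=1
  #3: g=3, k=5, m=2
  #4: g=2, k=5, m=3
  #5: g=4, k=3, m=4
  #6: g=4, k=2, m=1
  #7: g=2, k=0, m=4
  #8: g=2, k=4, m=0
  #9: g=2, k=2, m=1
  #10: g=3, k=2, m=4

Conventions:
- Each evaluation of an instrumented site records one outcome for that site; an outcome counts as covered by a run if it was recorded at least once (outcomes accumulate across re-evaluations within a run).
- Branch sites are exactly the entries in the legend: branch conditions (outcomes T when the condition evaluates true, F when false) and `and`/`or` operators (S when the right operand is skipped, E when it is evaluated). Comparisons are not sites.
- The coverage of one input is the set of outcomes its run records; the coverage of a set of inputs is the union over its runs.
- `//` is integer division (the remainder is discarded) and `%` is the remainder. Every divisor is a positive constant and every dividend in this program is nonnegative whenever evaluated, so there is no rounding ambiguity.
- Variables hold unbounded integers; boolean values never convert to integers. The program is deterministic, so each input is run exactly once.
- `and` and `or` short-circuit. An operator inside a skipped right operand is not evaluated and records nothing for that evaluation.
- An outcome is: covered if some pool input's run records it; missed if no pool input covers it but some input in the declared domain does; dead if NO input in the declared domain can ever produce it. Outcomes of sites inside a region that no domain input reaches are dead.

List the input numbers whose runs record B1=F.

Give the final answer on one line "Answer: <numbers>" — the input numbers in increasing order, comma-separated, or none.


input #1 (g=4, k=0, m=4): does not produce B1=F
input #2 (g=4, k=4, m=1): does not produce B1=F
input #3 (g=3, k=5, m=2): does not produce B1=F
input #4 (g=2, k=5, m=3): does not produce B1=F
input #5 (g=4, k=3, m=4): produces B1=F
input #6 (g=4, k=2, m=1): does not produce B1=F
input #7 (g=2, k=0, m=4): does not produce B1=F
input #8 (g=2, k=4, m=0): does not produce B1=F
input #9 (g=2, k=2, m=1): does not produce B1=F
input #10 (g=3, k=2, m=4): does not produce B1=F
Answer: 5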